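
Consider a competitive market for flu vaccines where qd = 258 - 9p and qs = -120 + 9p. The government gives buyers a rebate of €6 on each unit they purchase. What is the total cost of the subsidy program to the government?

Government cost = €576

Pre-subsidy: 258 - 9p = -120 + 9p gives p* = 21, q* = 69.
With the rebate, buyers effectively pay pb = ps − 6, where ps is the price sellers receive.
Demand in terms of ps becomes qd = 258 − 9(ps − 6) = 312 - 9ps. Setting this equal to supply: 312 - 9ps = -120 + 9ps, so ps = 24.
Buyers pay pb = 24 − 6 = 18; q' = -120 + 9·24 = 96.
Government outlay = subsidy × quantity = 6 × 96 = 576.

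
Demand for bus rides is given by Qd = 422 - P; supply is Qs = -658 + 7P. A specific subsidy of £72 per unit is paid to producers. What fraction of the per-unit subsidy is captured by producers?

Pre-subsidy: 422 - P = -658 + 7P gives P* = 135, Q* = 287.
With the subsidy, sellers receive Ps = Pb + 72 for each unit, where Pb is the price buyers pay.
Supply in terms of Pb becomes Qs = -658 + 7(Pb + 72) = -154 + 7Pb. Setting this equal to demand: 422 - Pb = -154 + 7Pb, so Pb = 72.
Sellers receive Ps = 72 + 72 = 144; Q' = 422 − 1·72 = 350.
Buyers' price falls by P* − Pb = 135 − 72 = 63; sellers' price rises by Ps − P* = 144 − 135 = 9.
So producers capture 9/72 = 0.125 of each unit of subsidy.

Producer share = 0.125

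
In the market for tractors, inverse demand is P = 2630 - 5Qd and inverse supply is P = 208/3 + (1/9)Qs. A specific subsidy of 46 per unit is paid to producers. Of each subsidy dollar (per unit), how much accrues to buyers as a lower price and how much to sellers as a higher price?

Pre-subsidy: 2630 - 5Q = 208/3 + (1/9)Q gives Q* = 501 and P* = 125.
With the subsidy, sellers receive Ps = Pb + 46 for each unit, where Pb is the price buyers pay.
On the curves, Pb = 2630 - 5Q and Ps = 208/3 + (1/9)Q; the wedge Ps − Pb = 46 gives 208/3 + (1/9)Q − (2630 - 5Q) = 46, so Q' = 510.
Then Pb = 2630 − 5·510 = 80 and Ps = 208/3 + (1/9)·510 = 126.
Buyers' price falls by P* − Pb = 125 − 80 = 45; sellers' price rises by Ps − P* = 126 − 125 = 1.

Buyers gain 45 per unit; sellers gain 1 per unit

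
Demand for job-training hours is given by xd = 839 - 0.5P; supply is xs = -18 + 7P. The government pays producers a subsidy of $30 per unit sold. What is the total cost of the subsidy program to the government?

Government cost = $23876

Pre-subsidy: 839 - 0.5P = -18 + 7P gives P* = 1714/15, x* = 11728/15.
With the subsidy, sellers receive Ps = Pb + 30 for each unit, where Pb is the price buyers pay.
Supply in terms of Pb becomes xs = -18 + 7(Pb + 30) = 192 + 7Pb. Setting this equal to demand: 839 - 0.5Pb = 192 + 7Pb, so Pb = 1294/15.
Sellers receive Ps = 1294/15 + 30 = 1744/15; x' = 839 − 0.5·(1294/15) = 11938/15.
Government outlay = subsidy × quantity = 30 × 11938/15 = 23876.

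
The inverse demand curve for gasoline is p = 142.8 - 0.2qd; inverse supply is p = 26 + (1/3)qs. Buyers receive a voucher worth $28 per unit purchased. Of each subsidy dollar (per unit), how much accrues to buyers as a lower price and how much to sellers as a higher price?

Buyers gain $10.5 per unit; sellers gain $17.5 per unit

Pre-subsidy: 142.8 - 0.2q = 26 + (1/3)q gives q* = 219 and p* = 99.
With the rebate, buyers effectively pay pb = ps − 28, where ps is the price sellers receive.
On the curves, pb = 142.8 - 0.2q and ps = 26 + (1/3)q; the wedge ps − pb = 28 gives 26 + (1/3)q − (142.8 - 0.2q) = 28, so q' = 271.5.
Then pb = 142.8 − 0.2·271.5 = 88.5 and ps = 26 + (1/3)·271.5 = 116.5.
Buyers' price falls by p* − pb = 99 − 88.5 = 10.5; sellers' price rises by ps − p* = 116.5 − 99 = 17.5.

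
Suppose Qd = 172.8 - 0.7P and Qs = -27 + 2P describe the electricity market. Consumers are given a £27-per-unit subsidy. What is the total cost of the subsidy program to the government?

Government cost = £3645

Pre-subsidy: 172.8 - 0.7P = -27 + 2P gives P* = 74, Q* = 121.
With the rebate, buyers effectively pay Pb = Ps − 27, where Ps is the price sellers receive.
Demand in terms of Ps becomes Qd = 172.8 − 0.7(Ps − 27) = 191.7 - 0.7Ps. Setting this equal to supply: 191.7 - 0.7Ps = -27 + 2Ps, so Ps = 81.
Buyers pay Pb = 81 − 27 = 54; Q' = -27 + 2·81 = 135.
Government outlay = subsidy × quantity = 27 × 135 = 3645.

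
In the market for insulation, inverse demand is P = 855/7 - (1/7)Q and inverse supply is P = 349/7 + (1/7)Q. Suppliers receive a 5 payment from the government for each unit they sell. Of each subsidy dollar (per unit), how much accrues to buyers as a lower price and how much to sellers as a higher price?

Buyers gain 2.5 per unit; sellers gain 2.5 per unit

Pre-subsidy: 855/7 - (1/7)Q = 349/7 + (1/7)Q gives Q* = 253 and P* = 86.
With the subsidy, sellers receive Ps = Pb + 5 for each unit, where Pb is the price buyers pay.
On the curves, Pb = 855/7 - (1/7)Q and Ps = 349/7 + (1/7)Q; the wedge Ps − Pb = 5 gives 349/7 + (1/7)Q − (855/7 - (1/7)Q) = 5, so Q' = 270.5.
Then Pb = 855/7 − (1/7)·270.5 = 83.5 and Ps = 349/7 + (1/7)·270.5 = 88.5.
Buyers' price falls by P* − Pb = 86 − 83.5 = 2.5; sellers' price rises by Ps − P* = 88.5 − 86 = 2.5.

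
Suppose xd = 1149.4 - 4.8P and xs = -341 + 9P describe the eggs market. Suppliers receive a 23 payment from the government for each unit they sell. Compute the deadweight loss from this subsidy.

Deadweight loss = 828

Pre-subsidy: 1149.4 - 4.8P = -341 + 9P gives P* = 108, x* = 631.
With the subsidy, sellers receive Ps = Pb + 23 for each unit, where Pb is the price buyers pay.
Supply in terms of Pb becomes xs = -341 + 9(Pb + 23) = -134 + 9Pb. Setting this equal to demand: 1149.4 - 4.8Pb = -134 + 9Pb, so Pb = 93.
Sellers receive Ps = 93 + 23 = 116; x' = 1149.4 − 4.8·93 = 703.
The subsidy expands output by 703 − 631 = 72 past the efficient level; on those units the gap between marginal cost and willingness to pay runs from 0 up to 23.
DWL = ½ × 23 × 72 = 828.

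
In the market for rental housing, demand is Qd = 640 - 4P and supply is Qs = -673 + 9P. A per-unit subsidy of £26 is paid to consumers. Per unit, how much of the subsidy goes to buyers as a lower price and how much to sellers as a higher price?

Pre-subsidy: 640 - 4P = -673 + 9P gives P* = 101, Q* = 236.
With the rebate, buyers effectively pay Pb = Ps − 26, where Ps is the price sellers receive.
Demand in terms of Ps becomes Qd = 640 − 4(Ps − 26) = 744 - 4Ps. Setting this equal to supply: 744 - 4Ps = -673 + 9Ps, so Ps = 109.
Buyers pay Pb = 109 − 26 = 83; Q' = -673 + 9·109 = 308.
Buyers' price falls by P* − Pb = 101 − 83 = 18; sellers' price rises by Ps − P* = 109 − 101 = 8.

Buyers gain £18 per unit; sellers gain £8 per unit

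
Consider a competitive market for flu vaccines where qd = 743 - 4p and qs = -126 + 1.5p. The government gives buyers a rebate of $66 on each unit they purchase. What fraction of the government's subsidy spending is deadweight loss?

DWL / government spending = 12/61

Pre-subsidy: 743 - 4p = -126 + 1.5p gives p* = 158, q* = 111.
With the rebate, buyers effectively pay pb = ps − 66, where ps is the price sellers receive.
Demand in terms of ps becomes qd = 743 − 4(ps − 66) = 1007 - 4ps. Setting this equal to supply: 1007 - 4ps = -126 + 1.5ps, so ps = 206.
Buyers pay pb = 206 − 66 = 140; q' = -126 + 1.5·206 = 183.
ΔCS = ½(111 + 183)(158 − 140) = 2646; ΔPS = ½(111 + 183)(206 − 158) = 7056.
Government spending = 66 × 183 = 12078.
DWL = ½ × 66 × (183 − 111) = 2376; fraction = 2376 / 12078 = 12/61.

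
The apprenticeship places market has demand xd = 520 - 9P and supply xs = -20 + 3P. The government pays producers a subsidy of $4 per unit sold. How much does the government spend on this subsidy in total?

Pre-subsidy: 520 - 9P = -20 + 3P gives P* = 45, x* = 115.
With the subsidy, sellers receive Ps = Pb + 4 for each unit, where Pb is the price buyers pay.
Supply in terms of Pb becomes xs = -20 + 3(Pb + 4) = -8 + 3Pb. Setting this equal to demand: 520 - 9Pb = -8 + 3Pb, so Pb = 44.
Sellers receive Ps = 44 + 4 = 48; x' = 520 − 9·44 = 124.
Government outlay = subsidy × quantity = 4 × 124 = 496.

Government cost = $496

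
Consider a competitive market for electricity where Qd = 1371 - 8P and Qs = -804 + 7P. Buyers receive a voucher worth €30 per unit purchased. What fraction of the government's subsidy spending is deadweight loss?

Pre-subsidy: 1371 - 8P = -804 + 7P gives P* = 145, Q* = 211.
With the rebate, buyers effectively pay Pb = Ps − 30, where Ps is the price sellers receive.
Demand in terms of Ps becomes Qd = 1371 − 8(Ps − 30) = 1611 - 8Ps. Setting this equal to supply: 1611 - 8Ps = -804 + 7Ps, so Ps = 161.
Buyers pay Pb = 161 − 30 = 131; Q' = -804 + 7·161 = 323.
ΔCS = ½(211 + 323)(145 − 131) = 3738; ΔPS = ½(211 + 323)(161 − 145) = 4272.
Government spending = 30 × 323 = 9690.
DWL = ½ × 30 × (323 − 211) = 1680; fraction = 1680 / 9690 = 56/323.

DWL / government spending = 56/323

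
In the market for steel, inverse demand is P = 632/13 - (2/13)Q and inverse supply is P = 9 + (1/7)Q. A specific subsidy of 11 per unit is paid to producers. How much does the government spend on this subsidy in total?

Government cost = 50666/27

Pre-subsidy: 632/13 - (2/13)Q = 9 + (1/7)Q gives Q* = 3605/27 and P* = 758/27.
With the subsidy, sellers receive Ps = Pb + 11 for each unit, where Pb is the price buyers pay.
On the curves, Pb = 632/13 - (2/13)Q and Ps = 9 + (1/7)Q; the wedge Ps − Pb = 11 gives 9 + (1/7)Q − (632/13 - (2/13)Q) = 11, so Q' = 4606/27.
Then Pb = 632/13 − (2/13)·(4606/27) = 604/27 and Ps = 9 + (1/7)·(4606/27) = 901/27.
Government outlay = subsidy × quantity = 11 × 4606/27 = 50666/27.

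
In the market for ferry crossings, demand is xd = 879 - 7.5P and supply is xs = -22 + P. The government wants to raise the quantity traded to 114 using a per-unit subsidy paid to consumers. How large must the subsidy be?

At x = 114, invert demand for the buyer price: Pb = (879 − 114)/7.5 = 102; invert supply for the seller price: Ps = (114 − (-22))/1 = 136.
The subsidy must fill the gap: s = Ps − Pb = 136 − 102 = 34.

Required subsidy s = 34 per unit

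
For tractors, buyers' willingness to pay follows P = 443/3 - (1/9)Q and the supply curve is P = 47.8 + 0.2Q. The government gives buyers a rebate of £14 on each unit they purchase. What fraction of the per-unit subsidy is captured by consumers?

Consumer share = 5/14

Pre-subsidy: 443/3 - (1/9)Q = 47.8 + 0.2Q gives Q* = 321 and P* = 112.
With the rebate, buyers effectively pay Pb = Ps − 14, where Ps is the price sellers receive.
On the curves, Pb = 443/3 - (1/9)Q and Ps = 47.8 + 0.2Q; the wedge Ps − Pb = 14 gives 47.8 + 0.2Q − (443/3 - (1/9)Q) = 14, so Q' = 366.
Then Pb = 443/3 − (1/9)·366 = 107 and Ps = 47.8 + 0.2·366 = 121.
Buyers' price falls by P* − Pb = 112 − 107 = 5; sellers' price rises by Ps − P* = 121 − 112 = 9.
So consumers capture 5/14 = 5/14 of each unit of subsidy.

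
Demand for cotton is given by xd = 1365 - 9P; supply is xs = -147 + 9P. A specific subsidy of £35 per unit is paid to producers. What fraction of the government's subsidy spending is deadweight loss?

Pre-subsidy: 1365 - 9P = -147 + 9P gives P* = 84, x* = 609.
With the subsidy, sellers receive Ps = Pb + 35 for each unit, where Pb is the price buyers pay.
Supply in terms of Pb becomes xs = -147 + 9(Pb + 35) = 168 + 9Pb. Setting this equal to demand: 1365 - 9Pb = 168 + 9Pb, so Pb = 66.5.
Sellers receive Ps = 66.5 + 35 = 101.5; x' = 1365 − 9·66.5 = 766.5.
ΔCS = ½(609 + 766.5)(84 − 66.5) = 12035.625; ΔPS = ½(609 + 766.5)(101.5 − 84) = 12035.625.
Government spending = 35 × 766.5 = 26827.5.
DWL = ½ × 35 × (766.5 − 609) = 2756.25; fraction = 2756.25 / 26827.5 = 15/146.

DWL / government spending = 15/146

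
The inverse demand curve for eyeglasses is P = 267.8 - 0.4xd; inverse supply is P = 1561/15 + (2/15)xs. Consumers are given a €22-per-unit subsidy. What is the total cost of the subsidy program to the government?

Government cost = €7661.5

Pre-subsidy: 267.8 - 0.4x = 1561/15 + (2/15)x gives x* = 307 and P* = 145.
With the rebate, buyers effectively pay Pb = Ps − 22, where Ps is the price sellers receive.
On the curves, Pb = 267.8 - 0.4x and Ps = 1561/15 + (2/15)x; the wedge Ps − Pb = 22 gives 1561/15 + (2/15)x − (267.8 - 0.4x) = 22, so x' = 348.25.
Then Pb = 267.8 − 0.4·348.25 = 128.5 and Ps = 1561/15 + (2/15)·348.25 = 150.5.
Government outlay = subsidy × quantity = 22 × 348.25 = 7661.5.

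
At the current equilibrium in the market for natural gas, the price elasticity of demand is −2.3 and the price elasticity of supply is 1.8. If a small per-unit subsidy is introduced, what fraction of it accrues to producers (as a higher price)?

Producer share = 23/41

For a small subsidy around the equilibrium, the benefit split depends on the relative slopes, which at a point are proportional to the elasticities.
Buyer share = εs/(εs + |εd|) = 1.8/(1.8 + 2.3) = 18/41; seller share = |εd|/(εs + |εd|) = 23/41.
So producers capture 23/41 of the subsidy.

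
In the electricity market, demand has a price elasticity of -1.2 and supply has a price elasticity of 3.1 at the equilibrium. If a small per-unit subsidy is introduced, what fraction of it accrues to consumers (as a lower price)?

For a small subsidy around the equilibrium, the benefit split depends on the relative slopes, which at a point are proportional to the elasticities.
Buyer share = εs/(εs + |εd|) = 3.1/(3.1 + 1.2) = 31/43; seller share = |εd|/(εs + |εd|) = 12/43.

Consumer share = 31/43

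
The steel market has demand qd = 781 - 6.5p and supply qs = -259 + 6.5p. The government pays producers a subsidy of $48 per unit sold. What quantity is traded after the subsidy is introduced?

q' = 417

Pre-subsidy: 781 - 6.5p = -259 + 6.5p gives p* = 80, q* = 261.
With the subsidy, sellers receive ps = pb + 48 for each unit, where pb is the price buyers pay.
Supply in terms of pb becomes qs = -259 + 6.5(pb + 48) = 53 + 6.5pb. Setting this equal to demand: 781 - 6.5pb = 53 + 6.5pb, so pb = 56.
Sellers receive ps = 56 + 48 = 104; q' = 781 − 6.5·56 = 417.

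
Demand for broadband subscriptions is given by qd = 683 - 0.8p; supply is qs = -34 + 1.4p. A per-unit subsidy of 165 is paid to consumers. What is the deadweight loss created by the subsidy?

Deadweight loss = 6930

Pre-subsidy: 683 - 0.8p = -34 + 1.4p gives p* = 3585/11, q* = 4645/11.
With the rebate, buyers effectively pay pb = ps − 165, where ps is the price sellers receive.
Demand in terms of ps becomes qd = 683 − 0.8(ps − 165) = 815 - 0.8ps. Setting this equal to supply: 815 - 0.8ps = -34 + 1.4ps, so ps = 4245/11.
Buyers pay pb = 4245/11 − 165 = 2430/11; q' = -34 + 1.4·(4245/11) = 5569/11.
The subsidy expands output by 5569/11 − 4645/11 = 84 past the efficient level; on those units the gap between marginal cost and willingness to pay runs from 0 up to 165.
DWL = ½ × 165 × 84 = 6930.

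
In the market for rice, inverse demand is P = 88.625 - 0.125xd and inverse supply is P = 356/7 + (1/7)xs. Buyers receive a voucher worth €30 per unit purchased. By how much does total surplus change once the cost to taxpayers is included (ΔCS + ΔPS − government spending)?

Pre-subsidy: 88.625 - 0.125x = 356/7 + (1/7)x gives x* = 141 and P* = 71.
With the rebate, buyers effectively pay Pb = Ps − 30, where Ps is the price sellers receive.
On the curves, Pb = 88.625 - 0.125x and Ps = 356/7 + (1/7)x; the wedge Ps − Pb = 30 gives 356/7 + (1/7)x − (88.625 - 0.125x) = 30, so x' = 253.
Then Pb = 88.625 − 0.125·253 = 57 and Ps = 356/7 + (1/7)·253 = 87.
ΔCS = ½(141 + 253)(71 − 57) = 2758; ΔPS = ½(141 + 253)(87 − 71) = 3152.
Government spending = 30 × 253 = 7590.
Net change = 2758 + 3152 − 7590 = -1680. The loss equals the DWL triangle ½·30·112.

Net change in total surplus = -€1680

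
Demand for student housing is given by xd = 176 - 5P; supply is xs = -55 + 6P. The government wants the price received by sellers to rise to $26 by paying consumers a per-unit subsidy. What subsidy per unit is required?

At a seller price of 26, quantity supplied is -55 + 6·26 = 101.
Buyers absorb 101 only when they pay Pb with 176 − 5·Pb = 101, i.e. Pb = 15.
s = Ps − Pb = 26 − 15 = 11.

Required subsidy s = $11 per unit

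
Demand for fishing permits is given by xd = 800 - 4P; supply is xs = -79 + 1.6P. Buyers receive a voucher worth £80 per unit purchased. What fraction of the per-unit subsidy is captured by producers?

Producer share = 5/7

Pre-subsidy: 800 - 4P = -79 + 1.6P gives P* = 4395/28, x* = 1205/7.
With the rebate, buyers effectively pay Pb = Ps − 80, where Ps is the price sellers receive.
Demand in terms of Ps becomes xd = 800 − 4(Ps − 80) = 1120 - 4Ps. Setting this equal to supply: 1120 - 4Ps = -79 + 1.6Ps, so Ps = 5995/28.
Buyers pay Pb = 5995/28 − 80 = 3755/28; x' = -79 + 1.6·(5995/28) = 1845/7.
Buyers' price falls by P* − Pb = 4395/28 − 3755/28 = 160/7; sellers' price rises by Ps − P* = 5995/28 − 4395/28 = 400/7.
So producers capture (400/7)/80 = 5/7 of each unit of subsidy.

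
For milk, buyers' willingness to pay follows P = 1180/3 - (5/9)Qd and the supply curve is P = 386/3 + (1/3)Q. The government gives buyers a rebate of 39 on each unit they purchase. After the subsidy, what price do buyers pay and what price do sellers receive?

Buyers pay 4885/24; sellers receive 5821/24

Pre-subsidy: 1180/3 - (5/9)Q = 386/3 + (1/3)Q gives Q* = 297.75 and P* = 2735/12.
With the rebate, buyers effectively pay Pb = Ps − 39, where Ps is the price sellers receive.
On the curves, Pb = 1180/3 - (5/9)Q and Ps = 386/3 + (1/3)Q; the wedge Ps − Pb = 39 gives 386/3 + (1/3)Q − (1180/3 - (5/9)Q) = 39, so Q' = 341.625.
Then Pb = 1180/3 − (5/9)·341.625 = 4885/24 and Ps = 386/3 + (1/3)·341.625 = 5821/24.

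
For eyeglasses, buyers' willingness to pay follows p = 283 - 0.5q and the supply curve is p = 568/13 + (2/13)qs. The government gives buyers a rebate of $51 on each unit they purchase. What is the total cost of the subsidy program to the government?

Government cost = $22644

Pre-subsidy: 283 - 0.5q = 568/13 + (2/13)q gives q* = 366 and p* = 100.
With the rebate, buyers effectively pay pb = ps − 51, where ps is the price sellers receive.
On the curves, pb = 283 - 0.5q and ps = 568/13 + (2/13)q; the wedge ps − pb = 51 gives 568/13 + (2/13)q − (283 - 0.5q) = 51, so q' = 444.
Then pb = 283 − 0.5·444 = 61 and ps = 568/13 + (2/13)·444 = 112.
Government outlay = subsidy × quantity = 51 × 444 = 22644.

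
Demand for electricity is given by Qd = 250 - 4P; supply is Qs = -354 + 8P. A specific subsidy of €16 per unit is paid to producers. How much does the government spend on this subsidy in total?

Government cost = 4384/3

Pre-subsidy: 250 - 4P = -354 + 8P gives P* = 151/3, Q* = 146/3.
With the subsidy, sellers receive Ps = Pb + 16 for each unit, where Pb is the price buyers pay.
Supply in terms of Pb becomes Qs = -354 + 8(Pb + 16) = -226 + 8Pb. Setting this equal to demand: 250 - 4Pb = -226 + 8Pb, so Pb = 119/3.
Sellers receive Ps = 119/3 + 16 = 167/3; Q' = 250 − 4·(119/3) = 274/3.
Government outlay = subsidy × quantity = 16 × 274/3 = 4384/3.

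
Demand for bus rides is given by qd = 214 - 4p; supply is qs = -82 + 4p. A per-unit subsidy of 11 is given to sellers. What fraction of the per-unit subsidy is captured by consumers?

Pre-subsidy: 214 - 4p = -82 + 4p gives p* = 37, q* = 66.
With the subsidy, sellers receive ps = pb + 11 for each unit, where pb is the price buyers pay.
Supply in terms of pb becomes qs = -82 + 4(pb + 11) = -38 + 4pb. Setting this equal to demand: 214 - 4pb = -38 + 4pb, so pb = 31.5.
Sellers receive ps = 31.5 + 11 = 42.5; q' = 214 − 4·31.5 = 88.
Buyers' price falls by p* − pb = 37 − 31.5 = 5.5; sellers' price rises by ps − p* = 42.5 − 37 = 5.5.
So consumers capture 5.5/11 = 0.5 of each unit of subsidy.

Consumer share = 0.5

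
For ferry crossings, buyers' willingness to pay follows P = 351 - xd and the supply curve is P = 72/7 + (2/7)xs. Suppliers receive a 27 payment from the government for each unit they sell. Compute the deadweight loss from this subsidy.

Deadweight loss = 283.5

Pre-subsidy: 351 - x = 72/7 + (2/7)x gives x* = 265 and P* = 86.
With the subsidy, sellers receive Ps = Pb + 27 for each unit, where Pb is the price buyers pay.
On the curves, Pb = 351 - x and Ps = 72/7 + (2/7)x; the wedge Ps − Pb = 27 gives 72/7 + (2/7)x − (351 - x) = 27, so x' = 286.
Then Pb = 351 − 1·286 = 65 and Ps = 72/7 + (2/7)·286 = 92.
The subsidy expands output by 286 − 265 = 21 past the efficient level; on those units the gap between marginal cost and willingness to pay runs from 0 up to 27.
DWL = ½ × 27 × 21 = 283.5.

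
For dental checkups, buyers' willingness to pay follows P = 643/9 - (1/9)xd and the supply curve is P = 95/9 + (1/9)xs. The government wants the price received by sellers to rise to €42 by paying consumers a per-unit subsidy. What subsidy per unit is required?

At a seller price of 42, quantity supplied is -95 + 9·42 = 283.
Buyers absorb 283 only when they pay Pb = 643/9 − (1/9)·283 = 40.
s = Ps − Pb = 42 − 40 = 2.

Required subsidy s = €2 per unit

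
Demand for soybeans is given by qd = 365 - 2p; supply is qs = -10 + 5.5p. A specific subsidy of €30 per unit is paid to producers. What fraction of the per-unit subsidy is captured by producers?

Pre-subsidy: 365 - 2p = -10 + 5.5p gives p* = 50, q* = 265.
With the subsidy, sellers receive ps = pb + 30 for each unit, where pb is the price buyers pay.
Supply in terms of pb becomes qs = -10 + 5.5(pb + 30) = 155 + 5.5pb. Setting this equal to demand: 365 - 2pb = 155 + 5.5pb, so pb = 28.
Sellers receive ps = 28 + 30 = 58; q' = 365 − 2·28 = 309.
Buyers' price falls by p* − pb = 50 − 28 = 22; sellers' price rises by ps − p* = 58 − 50 = 8.
So producers capture 8/30 = 4/15 of each unit of subsidy.

Producer share = 4/15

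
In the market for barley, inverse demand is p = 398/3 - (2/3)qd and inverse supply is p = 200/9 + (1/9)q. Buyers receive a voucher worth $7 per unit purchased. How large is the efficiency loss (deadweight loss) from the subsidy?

Deadweight loss = $31.5

Pre-subsidy: 398/3 - (2/3)q = 200/9 + (1/9)q gives q* = 142 and p* = 38.
With the rebate, buyers effectively pay pb = ps − 7, where ps is the price sellers receive.
On the curves, pb = 398/3 - (2/3)q and ps = 200/9 + (1/9)q; the wedge ps − pb = 7 gives 200/9 + (1/9)q − (398/3 - (2/3)q) = 7, so q' = 151.
Then pb = 398/3 − (2/3)·151 = 32 and ps = 200/9 + (1/9)·151 = 39.
The subsidy expands output by 151 − 142 = 9 past the efficient level; on those units the gap between marginal cost and willingness to pay runs from 0 up to 7.
DWL = ½ × 7 × 9 = 31.5.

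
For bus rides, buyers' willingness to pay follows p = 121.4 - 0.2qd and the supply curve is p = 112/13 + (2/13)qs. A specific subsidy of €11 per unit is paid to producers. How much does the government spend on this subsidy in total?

Government cost = 88506/23

Pre-subsidy: 121.4 - 0.2q = 112/13 + (2/13)q gives q* = 7331/23 and p* = 1326/23.
With the subsidy, sellers receive ps = pb + 11 for each unit, where pb is the price buyers pay.
On the curves, pb = 121.4 - 0.2q and ps = 112/13 + (2/13)q; the wedge ps − pb = 11 gives 112/13 + (2/13)q − (121.4 - 0.2q) = 11, so q' = 8046/23.
Then pb = 121.4 − 0.2·(8046/23) = 1183/23 and ps = 112/13 + (2/13)·(8046/23) = 1436/23.
Government outlay = subsidy × quantity = 11 × 8046/23 = 88506/23.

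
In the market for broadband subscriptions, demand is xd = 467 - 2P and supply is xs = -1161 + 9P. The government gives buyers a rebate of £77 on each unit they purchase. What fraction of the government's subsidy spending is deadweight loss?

DWL / government spending = 7/33

Pre-subsidy: 467 - 2P = -1161 + 9P gives P* = 148, x* = 171.
With the rebate, buyers effectively pay Pb = Ps − 77, where Ps is the price sellers receive.
Demand in terms of Ps becomes xd = 467 − 2(Ps − 77) = 621 - 2Ps. Setting this equal to supply: 621 - 2Ps = -1161 + 9Ps, so Ps = 162.
Buyers pay Pb = 162 − 77 = 85; x' = -1161 + 9·162 = 297.
ΔCS = ½(171 + 297)(148 − 85) = 14742; ΔPS = ½(171 + 297)(162 − 148) = 3276.
Government spending = 77 × 297 = 22869.
DWL = ½ × 77 × (297 − 171) = 4851; fraction = 4851 / 22869 = 7/33.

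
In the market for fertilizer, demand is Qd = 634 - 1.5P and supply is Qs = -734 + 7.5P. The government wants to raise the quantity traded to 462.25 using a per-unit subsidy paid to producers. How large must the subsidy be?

Required subsidy s = 45 per unit

At Q = 462.25, invert demand for the buyer price: Pb = (634 − 462.25)/1.5 = 114.5; invert supply for the seller price: Ps = (462.25 − (-734))/7.5 = 159.5.
The subsidy must fill the gap: s = Ps − Pb = 159.5 − 114.5 = 45.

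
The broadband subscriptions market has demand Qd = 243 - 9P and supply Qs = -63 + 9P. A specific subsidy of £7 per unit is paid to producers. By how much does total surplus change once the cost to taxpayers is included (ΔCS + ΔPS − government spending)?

Net change in total surplus = -£110.25

Pre-subsidy: 243 - 9P = -63 + 9P gives P* = 17, Q* = 90.
With the subsidy, sellers receive Ps = Pb + 7 for each unit, where Pb is the price buyers pay.
Supply in terms of Pb becomes Qs = -63 + 9(Pb + 7) = 0 + 9Pb. Setting this equal to demand: 243 - 9Pb = 0 + 9Pb, so Pb = 13.5.
Sellers receive Ps = 13.5 + 7 = 20.5; Q' = 243 − 9·13.5 = 121.5.
ΔCS = ½(90 + 121.5)(17 − 13.5) = 370.125; ΔPS = ½(90 + 121.5)(20.5 − 17) = 370.125.
Government spending = 7 × 121.5 = 850.5.
Net change = 370.125 + 370.125 − 850.5 = -110.25. The loss equals the DWL triangle ½·7·31.5.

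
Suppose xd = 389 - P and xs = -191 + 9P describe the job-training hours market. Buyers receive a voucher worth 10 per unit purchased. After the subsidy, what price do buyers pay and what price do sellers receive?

Pre-subsidy: 389 - P = -191 + 9P gives P* = 58, x* = 331.
With the rebate, buyers effectively pay Pb = Ps − 10, where Ps is the price sellers receive.
Demand in terms of Ps becomes xd = 389 − 1(Ps − 10) = 399 - Ps. Setting this equal to supply: 399 - Ps = -191 + 9Ps, so Ps = 59.
Buyers pay Pb = 59 − 10 = 49; x' = -191 + 9·59 = 340.

Buyers pay 49; sellers receive 59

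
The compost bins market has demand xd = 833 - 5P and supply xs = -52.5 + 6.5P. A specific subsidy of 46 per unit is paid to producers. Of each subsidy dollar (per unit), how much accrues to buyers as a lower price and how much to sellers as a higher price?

Buyers gain 26 per unit; sellers gain 20 per unit

Pre-subsidy: 833 - 5P = -52.5 + 6.5P gives P* = 77, x* = 448.
With the subsidy, sellers receive Ps = Pb + 46 for each unit, where Pb is the price buyers pay.
Supply in terms of Pb becomes xs = -52.5 + 6.5(Pb + 46) = 246.5 + 6.5Pb. Setting this equal to demand: 833 - 5Pb = 246.5 + 6.5Pb, so Pb = 51.
Sellers receive Ps = 51 + 46 = 97; x' = 833 − 5·51 = 578.
Buyers' price falls by P* − Pb = 77 − 51 = 26; sellers' price rises by Ps − P* = 97 − 77 = 20.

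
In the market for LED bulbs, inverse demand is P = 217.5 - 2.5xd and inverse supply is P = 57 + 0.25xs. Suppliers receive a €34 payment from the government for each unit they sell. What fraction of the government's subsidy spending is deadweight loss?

Pre-subsidy: 217.5 - 2.5x = 57 + 0.25x gives x* = 642/11 and P* = 1575/22.
With the subsidy, sellers receive Ps = Pb + 34 for each unit, where Pb is the price buyers pay.
On the curves, Pb = 217.5 - 2.5x and Ps = 57 + 0.25x; the wedge Ps − Pb = 34 gives 57 + 0.25x − (217.5 - 2.5x) = 34, so x' = 778/11.
Then Pb = 217.5 − 2.5·(778/11) = 895/22 and Ps = 57 + 0.25·(778/11) = 1643/22.
ΔCS = ½(642/11 + 778/11)(1575/22 − 895/22) = 241400/121; ΔPS = ½(642/11 + 778/11)(1643/22 − 1575/22) = 24140/121.
Government spending = 34 × 778/11 = 26452/11.
DWL = ½ × 34 × (778/11 − 642/11) = 2312/11; fraction = (2312/11) / (26452/11) = 34/389.

DWL / government spending = 34/389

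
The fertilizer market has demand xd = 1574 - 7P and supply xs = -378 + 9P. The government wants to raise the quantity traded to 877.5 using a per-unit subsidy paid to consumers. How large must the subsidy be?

Required subsidy s = 40 per unit

At x = 877.5, invert demand for the buyer price: Pb = (1574 − 877.5)/7 = 99.5; invert supply for the seller price: Ps = (877.5 − (-378))/9 = 139.5.
The subsidy must fill the gap: s = Ps − Pb = 139.5 − 99.5 = 40.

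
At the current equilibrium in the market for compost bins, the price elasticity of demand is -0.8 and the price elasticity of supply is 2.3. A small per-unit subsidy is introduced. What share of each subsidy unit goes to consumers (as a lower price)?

For a small subsidy around the equilibrium, the benefit split depends on the relative slopes, which at a point are proportional to the elasticities.
Buyer share = εs/(εs + |εd|) = 2.3/(2.3 + 0.8) = 23/31; seller share = |εd|/(εs + |εd|) = 8/31.

Consumer share = 23/31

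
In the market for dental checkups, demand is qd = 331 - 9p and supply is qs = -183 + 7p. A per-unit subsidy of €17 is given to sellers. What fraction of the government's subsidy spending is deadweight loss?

DWL / government spending = 1071/3482

Pre-subsidy: 331 - 9p = -183 + 7p gives p* = 32.125, q* = 41.875.
With the subsidy, sellers receive ps = pb + 17 for each unit, where pb is the price buyers pay.
Supply in terms of pb becomes qs = -183 + 7(pb + 17) = -64 + 7pb. Setting this equal to demand: 331 - 9pb = -64 + 7pb, so pb = 24.6875.
Sellers receive ps = 24.6875 + 17 = 41.6875; q' = 331 − 9·24.6875 = 108.8125.
ΔCS = ½(41.875 + 108.8125)(32.125 − 24.6875) = 560.369140625; ΔPS = ½(41.875 + 108.8125)(41.6875 − 32.125) = 720.474609375.
Government spending = 17 × 108.8125 = 1849.8125.
DWL = ½ × 17 × (108.8125 − 41.875) = 568.96875; fraction = 568.96875 / 1849.8125 = 1071/3482.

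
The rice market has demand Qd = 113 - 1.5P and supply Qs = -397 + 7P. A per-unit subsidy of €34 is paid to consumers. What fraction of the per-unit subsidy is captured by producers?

Producer share = 3/17

Pre-subsidy: 113 - 1.5P = -397 + 7P gives P* = 60, Q* = 23.
With the rebate, buyers effectively pay Pb = Ps − 34, where Ps is the price sellers receive.
Demand in terms of Ps becomes Qd = 113 − 1.5(Ps − 34) = 164 - 1.5Ps. Setting this equal to supply: 164 - 1.5Ps = -397 + 7Ps, so Ps = 66.
Buyers pay Pb = 66 − 34 = 32; Q' = -397 + 7·66 = 65.
Buyers' price falls by P* − Pb = 60 − 32 = 28; sellers' price rises by Ps − P* = 66 − 60 = 6.
So producers capture 6/34 = 3/17 of each unit of subsidy.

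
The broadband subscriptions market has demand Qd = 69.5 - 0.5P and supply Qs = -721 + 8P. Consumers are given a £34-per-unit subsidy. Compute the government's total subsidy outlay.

Pre-subsidy: 69.5 - 0.5P = -721 + 8P gives P* = 93, Q* = 23.
With the rebate, buyers effectively pay Pb = Ps − 34, where Ps is the price sellers receive.
Demand in terms of Ps becomes Qd = 69.5 − 0.5(Ps − 34) = 86.5 - 0.5Ps. Setting this equal to supply: 86.5 - 0.5Ps = -721 + 8Ps, so Ps = 95.
Buyers pay Pb = 95 − 34 = 61; Q' = -721 + 8·95 = 39.
Government outlay = subsidy × quantity = 34 × 39 = 1326.

Government cost = £1326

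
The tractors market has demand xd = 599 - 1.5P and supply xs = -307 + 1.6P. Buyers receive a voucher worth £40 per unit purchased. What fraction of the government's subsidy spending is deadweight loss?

Pre-subsidy: 599 - 1.5P = -307 + 1.6P gives P* = 9060/31, x* = 4979/31.
With the rebate, buyers effectively pay Pb = Ps − 40, where Ps is the price sellers receive.
Demand in terms of Ps becomes xd = 599 − 1.5(Ps − 40) = 659 - 1.5Ps. Setting this equal to supply: 659 - 1.5Ps = -307 + 1.6Ps, so Ps = 9660/31.
Buyers pay Pb = 9660/31 − 40 = 8420/31; x' = -307 + 1.6·(9660/31) = 5939/31.
ΔCS = ½(4979/31 + 5939/31)(9060/31 − 8420/31) = 3493760/961; ΔPS = ½(4979/31 + 5939/31)(9660/31 − 9060/31) = 3275400/961.
Government spending = 40 × 5939/31 = 237560/31.
DWL = ½ × 40 × (5939/31 − 4979/31) = 19200/31; fraction = (19200/31) / (237560/31) = 480/5939.

DWL / government spending = 480/5939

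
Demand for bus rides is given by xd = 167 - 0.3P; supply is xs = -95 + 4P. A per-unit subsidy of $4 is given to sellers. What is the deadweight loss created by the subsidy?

Pre-subsidy: 167 - 0.3P = -95 + 4P gives P* = 2620/43, x* = 6395/43.
With the subsidy, sellers receive Ps = Pb + 4 for each unit, where Pb is the price buyers pay.
Supply in terms of Pb becomes xs = -95 + 4(Pb + 4) = -79 + 4Pb. Setting this equal to demand: 167 - 0.3Pb = -79 + 4Pb, so Pb = 2460/43.
Sellers receive Ps = 2460/43 + 4 = 2632/43; x' = 167 − 0.3·(2460/43) = 6443/43.
The subsidy expands output by 6443/43 − 6395/43 = 48/43 past the efficient level; on those units the gap between marginal cost and willingness to pay runs from 0 up to 4.
DWL = ½ × 4 × 48/43 = 96/43.

Deadweight loss = 96/43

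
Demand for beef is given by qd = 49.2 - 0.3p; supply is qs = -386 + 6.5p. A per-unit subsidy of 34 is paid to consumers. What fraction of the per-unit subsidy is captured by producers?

Producer share = 3/68

Pre-subsidy: 49.2 - 0.3p = -386 + 6.5p gives p* = 64, q* = 30.
With the rebate, buyers effectively pay pb = ps − 34, where ps is the price sellers receive.
Demand in terms of ps becomes qd = 49.2 − 0.3(ps − 34) = 59.4 - 0.3ps. Setting this equal to supply: 59.4 - 0.3ps = -386 + 6.5ps, so ps = 65.5.
Buyers pay pb = 65.5 − 34 = 31.5; q' = -386 + 6.5·65.5 = 39.75.
Buyers' price falls by p* − pb = 64 − 31.5 = 32.5; sellers' price rises by ps − p* = 65.5 − 64 = 1.5.
So producers capture 1.5/34 = 3/68 of each unit of subsidy.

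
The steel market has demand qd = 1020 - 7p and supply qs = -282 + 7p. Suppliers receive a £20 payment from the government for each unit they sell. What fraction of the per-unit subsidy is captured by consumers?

Consumer share = 0.5

Pre-subsidy: 1020 - 7p = -282 + 7p gives p* = 93, q* = 369.
With the subsidy, sellers receive ps = pb + 20 for each unit, where pb is the price buyers pay.
Supply in terms of pb becomes qs = -282 + 7(pb + 20) = -142 + 7pb. Setting this equal to demand: 1020 - 7pb = -142 + 7pb, so pb = 83.
Sellers receive ps = 83 + 20 = 103; q' = 1020 − 7·83 = 439.
Buyers' price falls by p* − pb = 93 − 83 = 10; sellers' price rises by ps − p* = 103 − 93 = 10.
So consumers capture 10/20 = 0.5 of each unit of subsidy.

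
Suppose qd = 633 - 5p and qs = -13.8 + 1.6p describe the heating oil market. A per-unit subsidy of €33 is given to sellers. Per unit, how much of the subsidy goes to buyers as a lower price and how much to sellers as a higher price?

Pre-subsidy: 633 - 5p = -13.8 + 1.6p gives p* = 98, q* = 143.
With the subsidy, sellers receive ps = pb + 33 for each unit, where pb is the price buyers pay.
Supply in terms of pb becomes qs = -13.8 + 1.6(pb + 33) = 39 + 1.6pb. Setting this equal to demand: 633 - 5pb = 39 + 1.6pb, so pb = 90.
Sellers receive ps = 90 + 33 = 123; q' = 633 − 5·90 = 183.
Buyers' price falls by p* − pb = 98 − 90 = 8; sellers' price rises by ps − p* = 123 − 98 = 25.

Buyers gain €8 per unit; sellers gain €25 per unit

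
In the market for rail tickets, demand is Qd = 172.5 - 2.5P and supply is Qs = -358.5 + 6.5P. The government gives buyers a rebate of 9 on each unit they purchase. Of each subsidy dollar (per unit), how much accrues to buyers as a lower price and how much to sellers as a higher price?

Pre-subsidy: 172.5 - 2.5P = -358.5 + 6.5P gives P* = 59, Q* = 25.
With the rebate, buyers effectively pay Pb = Ps − 9, where Ps is the price sellers receive.
Demand in terms of Ps becomes Qd = 172.5 − 2.5(Ps − 9) = 195 - 2.5Ps. Setting this equal to supply: 195 - 2.5Ps = -358.5 + 6.5Ps, so Ps = 61.5.
Buyers pay Pb = 61.5 − 9 = 52.5; Q' = -358.5 + 6.5·61.5 = 41.25.
Buyers' price falls by P* − Pb = 59 − 52.5 = 6.5; sellers' price rises by Ps − P* = 61.5 − 59 = 2.5.

Buyers gain 6.5 per unit; sellers gain 2.5 per unit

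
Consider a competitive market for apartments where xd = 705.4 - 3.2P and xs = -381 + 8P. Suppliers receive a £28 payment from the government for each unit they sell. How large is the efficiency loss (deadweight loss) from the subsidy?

Deadweight loss = £896

Pre-subsidy: 705.4 - 3.2P = -381 + 8P gives P* = 97, x* = 395.
With the subsidy, sellers receive Ps = Pb + 28 for each unit, where Pb is the price buyers pay.
Supply in terms of Pb becomes xs = -381 + 8(Pb + 28) = -157 + 8Pb. Setting this equal to demand: 705.4 - 3.2Pb = -157 + 8Pb, so Pb = 77.
Sellers receive Ps = 77 + 28 = 105; x' = 705.4 − 3.2·77 = 459.
The subsidy expands output by 459 − 395 = 64 past the efficient level; on those units the gap between marginal cost and willingness to pay runs from 0 up to 28.
DWL = ½ × 28 × 64 = 896.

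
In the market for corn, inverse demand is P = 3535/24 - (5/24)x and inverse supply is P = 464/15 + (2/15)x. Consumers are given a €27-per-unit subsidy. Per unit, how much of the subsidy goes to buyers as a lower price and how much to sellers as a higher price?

Buyers gain 675/41 per unit; sellers gain 432/41 per unit

Pre-subsidy: 3535/24 - (5/24)x = 464/15 + (2/15)x gives x* = 13963/41 and P* = 3130/41.
With the rebate, buyers effectively pay Pb = Ps − 27, where Ps is the price sellers receive.
On the curves, Pb = 3535/24 - (5/24)x and Ps = 464/15 + (2/15)x; the wedge Ps − Pb = 27 gives 464/15 + (2/15)x − (3535/24 - (5/24)x) = 27, so x' = 17203/41.
Then Pb = 3535/24 − (5/24)·(17203/41) = 2455/41 and Ps = 464/15 + (2/15)·(17203/41) = 3562/41.
Buyers' price falls by P* − Pb = 3130/41 − 2455/41 = 675/41; sellers' price rises by Ps − P* = 3562/41 − 3130/41 = 432/41.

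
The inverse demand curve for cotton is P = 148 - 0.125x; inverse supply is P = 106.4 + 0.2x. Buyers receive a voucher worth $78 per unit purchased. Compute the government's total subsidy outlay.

Government cost = $28704

Pre-subsidy: 148 - 0.125x = 106.4 + 0.2x gives x* = 128 and P* = 132.
With the rebate, buyers effectively pay Pb = Ps − 78, where Ps is the price sellers receive.
On the curves, Pb = 148 - 0.125x and Ps = 106.4 + 0.2x; the wedge Ps − Pb = 78 gives 106.4 + 0.2x − (148 - 0.125x) = 78, so x' = 368.
Then Pb = 148 − 0.125·368 = 102 and Ps = 106.4 + 0.2·368 = 180.
Government outlay = subsidy × quantity = 78 × 368 = 28704.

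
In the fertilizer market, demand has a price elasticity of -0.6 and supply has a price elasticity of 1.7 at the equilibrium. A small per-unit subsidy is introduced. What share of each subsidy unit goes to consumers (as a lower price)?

Consumer share = 17/23

For a small subsidy around the equilibrium, the benefit split depends on the relative slopes, which at a point are proportional to the elasticities.
Buyer share = εs/(εs + |εd|) = 1.7/(1.7 + 0.6) = 17/23; seller share = |εd|/(εs + |εd|) = 6/23.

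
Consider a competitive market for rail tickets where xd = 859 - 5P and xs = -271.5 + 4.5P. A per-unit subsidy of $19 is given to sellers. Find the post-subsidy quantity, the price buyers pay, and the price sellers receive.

x' = 309; buyers pay $110; sellers receive $129

Pre-subsidy: 859 - 5P = -271.5 + 4.5P gives P* = 119, x* = 264.
With the subsidy, sellers receive Ps = Pb + 19 for each unit, where Pb is the price buyers pay.
Supply in terms of Pb becomes xs = -271.5 + 4.5(Pb + 19) = -186 + 4.5Pb. Setting this equal to demand: 859 - 5Pb = -186 + 4.5Pb, so Pb = 110.
Sellers receive Ps = 110 + 19 = 129; x' = 859 − 5·110 = 309.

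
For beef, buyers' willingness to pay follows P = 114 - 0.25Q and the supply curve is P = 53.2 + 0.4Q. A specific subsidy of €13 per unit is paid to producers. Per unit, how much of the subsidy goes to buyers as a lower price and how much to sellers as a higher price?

Buyers gain €5 per unit; sellers gain €8 per unit

Pre-subsidy: 114 - 0.25Q = 53.2 + 0.4Q gives Q* = 1216/13 and P* = 1178/13.
With the subsidy, sellers receive Ps = Pb + 13 for each unit, where Pb is the price buyers pay.
On the curves, Pb = 114 - 0.25Q and Ps = 53.2 + 0.4Q; the wedge Ps − Pb = 13 gives 53.2 + 0.4Q − (114 - 0.25Q) = 13, so Q' = 1476/13.
Then Pb = 114 − 0.25·(1476/13) = 1113/13 and Ps = 53.2 + 0.4·(1476/13) = 1282/13.
Buyers' price falls by P* − Pb = 1178/13 − 1113/13 = 5; sellers' price rises by Ps − P* = 1282/13 − 1178/13 = 8.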